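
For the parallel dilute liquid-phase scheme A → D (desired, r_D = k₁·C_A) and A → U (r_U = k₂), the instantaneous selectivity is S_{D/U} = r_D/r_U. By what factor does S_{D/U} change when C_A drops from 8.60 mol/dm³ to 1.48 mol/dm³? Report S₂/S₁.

0.172

S_{D/U} = (k₁/k₂)·C_A, so S₂/S₁ = (C_{A,2}/C_{A,1}).
= 1.48/8.60 = 0.172.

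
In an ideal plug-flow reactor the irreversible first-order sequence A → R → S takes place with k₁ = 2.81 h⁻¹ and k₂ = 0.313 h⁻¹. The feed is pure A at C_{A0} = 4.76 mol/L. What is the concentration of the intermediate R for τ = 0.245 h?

2.27 mol/L

The intermediate concentration in a first-order A→B→C sequence is C_R = k₁C_{A0}(e^(−k₁τ) − e^(−k₂τ))/(k₂−k₁).
e^(−k₁τ) = e^(−2.81×0.245) = e^(−0.6885) = 0.5024; e^(−k₂τ) = e^(−0.07669) = 0.9262.
C_R = 2.81×4.76/(0.313−2.81) × (0.5024−0.9262) = (-5.357)×(-0.4238) = 2.270 mol/L.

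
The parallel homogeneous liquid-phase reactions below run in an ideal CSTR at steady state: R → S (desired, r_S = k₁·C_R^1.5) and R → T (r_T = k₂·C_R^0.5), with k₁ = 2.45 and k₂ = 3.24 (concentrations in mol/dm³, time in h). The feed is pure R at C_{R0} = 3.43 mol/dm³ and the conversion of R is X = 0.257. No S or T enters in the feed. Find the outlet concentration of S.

Exit C_R = C_{R0}(1−X) = 3.43×0.743 = 2.548 mol/dm³.
Rates in a CSTR are evaluated at the outlet concentration: r_S = 2.45×2.548^1.5 = 9.968, r_T = 3.24×2.548^0.5 = 5.172.
Fraction of consumed R going to S: r_S/(r_S+r_T) = 0.6584.
C_S = 0.6584·C_{R0}·X = 0.6584×3.43×0.257 = 0.580 mol/dm³.

0.580 mol/dm³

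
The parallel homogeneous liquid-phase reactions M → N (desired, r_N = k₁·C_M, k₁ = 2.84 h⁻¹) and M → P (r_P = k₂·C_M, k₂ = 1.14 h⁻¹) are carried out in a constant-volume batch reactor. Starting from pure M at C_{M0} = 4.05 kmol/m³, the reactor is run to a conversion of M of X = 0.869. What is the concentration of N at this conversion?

2.51 kmol/m³

C_M = C_{M0}(1−X) = 0.5305 kmol/m³.
Both paths are first order in M, so the instantaneous fraction to N is constant: dC_N/d(−C_M) = k₁/(k₁+k₂) = 0.7136.
C_N = 0.7136·(C_{M0}−C_M) = 0.7136×3.519 = 2.51 kmol/m³.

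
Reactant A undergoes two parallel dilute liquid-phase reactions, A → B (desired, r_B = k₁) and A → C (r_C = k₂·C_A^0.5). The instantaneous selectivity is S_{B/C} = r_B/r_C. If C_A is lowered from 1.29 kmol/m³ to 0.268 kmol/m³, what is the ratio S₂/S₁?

2.19

S_{B/C} = (k₁/k₂)·C_A^-0.5, so S₂/S₁ = (C_{A,2}/C_{A,1})^-0.5.
= (0.268/1.29)^(-0.5) = (0.2078)^(-0.5) = 2.19.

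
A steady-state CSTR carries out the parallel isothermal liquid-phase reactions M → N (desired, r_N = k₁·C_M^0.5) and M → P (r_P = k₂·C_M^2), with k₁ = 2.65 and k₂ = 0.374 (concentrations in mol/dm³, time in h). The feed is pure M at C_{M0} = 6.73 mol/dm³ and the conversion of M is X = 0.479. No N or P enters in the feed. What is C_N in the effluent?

1.67 mol/dm³

Exit C_M = C_{M0}(1−X) = 6.73×0.521 = 3.506 mol/dm³.
In a CSTR the entire volume is at exit conditions, so r_N = 2.65×3.506^0.5 = 4.962 and r_P = 0.374×3.506^2 = 4.598.
Fraction of consumed M going to N: r_N/(r_N+r_P) = 0.5190.
C_N = 0.5190·C_{M0}·X = 0.5190×6.73×0.479 = 1.67 mol/dm³.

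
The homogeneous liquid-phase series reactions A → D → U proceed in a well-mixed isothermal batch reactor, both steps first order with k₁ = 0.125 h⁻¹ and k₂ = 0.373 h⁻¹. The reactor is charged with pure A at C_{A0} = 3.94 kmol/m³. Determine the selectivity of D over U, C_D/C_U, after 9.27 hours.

0.262

For first-order series with pure A initially, C_D(t) = k₁C_{A0}/(k₂−k₁)·(e^(−k₁t) − e^(−k₂t)).
e^(−k₁t) = e^(−0.125×9.27) = e^(−1.159) = 0.3139; e^(−k₂t) = e^(−3.458) = 0.03150.
C_D = 0.125×3.94/(0.373−0.125) × (0.3139−0.03150) = 1.986×0.2824 = 0.5608 kmol/m³.
C_A = C_{A0}e^(−k₁t) = 1.237 kmol/m³, so C_U = C_{A0}−C_A−C_D = 2.143 kmol/m³; C_D/C_U = 0.262.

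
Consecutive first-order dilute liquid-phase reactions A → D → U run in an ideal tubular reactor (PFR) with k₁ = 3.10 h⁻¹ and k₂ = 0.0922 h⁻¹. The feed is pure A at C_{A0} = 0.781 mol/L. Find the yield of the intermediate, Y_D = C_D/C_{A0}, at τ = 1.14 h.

0.898

Solving the coupled first-order balances gives C_D(τ) = [k₁/(k₂−k₁)]·C_{A0}·(e^(−k₁τ) − e^(−k₂τ)).
e^(−k₁τ) = e^(−3.10×1.14) = e^(−3.534) = 0.02919; e^(−k₂τ) = e^(−0.1051) = 0.9002.
C_D = 3.10×0.781/(0.0922−3.10) × (0.02919−0.9002) = (-0.8049)×(-0.8710) = 0.7011 mol/L.
Y_D = C_D/C_{A0} = 0.7011/0.781 = 0.898.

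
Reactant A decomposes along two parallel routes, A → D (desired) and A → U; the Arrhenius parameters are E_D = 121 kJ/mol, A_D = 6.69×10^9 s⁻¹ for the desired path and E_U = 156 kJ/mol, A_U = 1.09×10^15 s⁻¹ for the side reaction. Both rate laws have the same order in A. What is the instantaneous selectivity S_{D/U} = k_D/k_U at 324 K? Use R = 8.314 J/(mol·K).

k_D/k_U = (A_D/A_U)·exp[−(E_D−E_U)/(RT)] = (A_D/A_U)·exp[(E_U−E_D)/(RT)].
(E_U−E_D)/(RT) = (156−121)×10³/(8.314×324) = 35000/2694 = 12.99.
k_D/k_U = (6.69×10^9/1.09×10^15)·exp(12.99) = 6.138×10^-6 × 4.394×10^5 = 2.70.

2.70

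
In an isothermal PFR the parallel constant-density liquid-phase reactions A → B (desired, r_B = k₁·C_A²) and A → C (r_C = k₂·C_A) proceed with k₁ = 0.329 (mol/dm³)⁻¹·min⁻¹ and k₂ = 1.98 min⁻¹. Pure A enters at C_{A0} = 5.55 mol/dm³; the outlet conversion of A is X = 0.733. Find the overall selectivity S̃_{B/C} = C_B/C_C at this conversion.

0.560

C_A = C_{A0}(1−X) = 1.482 mol/dm³.
Along a PFR/batch, dC_C/dC_A = −r_C/(r_B+r_C) = −k₂/(k₂+k₁·C_A).
Integrating from C_{A0} to C_A: C_C = (1.98/0.329)·ln[(1.98+0.329·5.55)/(1.98+0.329·1.48)] = 6.018·ln(3.806/2.468) = 2.608 mol/dm³.
Then C_B = (C_{A0}−C_A) − C_C = 4.068 − 2.608 = 1.460 mol/dm³.
S̃_{B/C} = C_B/C_C = 1.460/2.608 = 0.560.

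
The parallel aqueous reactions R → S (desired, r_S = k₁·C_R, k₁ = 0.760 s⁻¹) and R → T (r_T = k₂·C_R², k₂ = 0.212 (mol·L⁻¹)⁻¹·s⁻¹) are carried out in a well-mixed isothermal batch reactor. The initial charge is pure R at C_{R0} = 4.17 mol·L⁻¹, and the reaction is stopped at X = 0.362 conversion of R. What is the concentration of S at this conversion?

0.776 mol·L⁻¹

C_R = C_{R0}(1−X) = 2.660 mol·L⁻¹.
Along a PFR/batch, dC_S/dC_R = −r_S/(r_S+r_T) = −k₁/(k₁+k₂·C_R).
Integrating from C_{R0} to C_R: C_S = (0.760/0.212)·ln[(0.760+0.212·4.17)/(0.760+0.212·2.66)] = 3.585·ln(1.644/1.324) = 0.7761 mol·L⁻¹.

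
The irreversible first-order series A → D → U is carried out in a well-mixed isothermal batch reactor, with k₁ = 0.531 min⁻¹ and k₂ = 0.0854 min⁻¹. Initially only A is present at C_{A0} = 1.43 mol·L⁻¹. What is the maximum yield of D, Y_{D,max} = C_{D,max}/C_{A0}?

0.705

At the optimum, C_{D,max}/C_{A0} = (k₁/k₂)^[k₂/(k₂−k₁)].
= (0.531/0.0854)^(0.0854/(0.0854−0.531)) = (6.218)^(-0.1917) = 0.7045.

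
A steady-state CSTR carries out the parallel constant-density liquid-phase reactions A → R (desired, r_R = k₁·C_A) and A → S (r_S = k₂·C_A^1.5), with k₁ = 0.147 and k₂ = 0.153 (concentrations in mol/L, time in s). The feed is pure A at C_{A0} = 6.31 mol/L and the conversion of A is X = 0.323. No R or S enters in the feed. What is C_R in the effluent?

0.647 mol/L

Exit C_A = C_{A0}(1−X) = 6.31×0.677 = 4.272 mol/L.
Rates in a CSTR are evaluated at the outlet concentration: r_R = 0.147×4.272 = 0.6280, r_S = 0.153×4.272^1.5 = 1.351.
Fraction of consumed A going to R: r_R/(r_R+r_S) = 0.3173.
C_R = 0.3173·C_{A0}·X = 0.3173×6.31×0.323 = 0.647 mol/L.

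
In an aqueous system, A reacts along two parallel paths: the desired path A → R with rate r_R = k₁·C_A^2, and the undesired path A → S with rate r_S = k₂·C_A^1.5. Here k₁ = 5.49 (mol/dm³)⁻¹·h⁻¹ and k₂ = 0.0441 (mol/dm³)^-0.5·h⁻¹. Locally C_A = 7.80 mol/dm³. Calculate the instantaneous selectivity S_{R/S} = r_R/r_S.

S_{R/S} = r_R/r_S = (k₁·C_A^2)/(k₂·C_A^1.5) = (k₁/k₂)·C_A^0.5.
= (5.49×7.800^2) / (0.0441×7.800^1.5) = 334.0/0.9607 = 348.

348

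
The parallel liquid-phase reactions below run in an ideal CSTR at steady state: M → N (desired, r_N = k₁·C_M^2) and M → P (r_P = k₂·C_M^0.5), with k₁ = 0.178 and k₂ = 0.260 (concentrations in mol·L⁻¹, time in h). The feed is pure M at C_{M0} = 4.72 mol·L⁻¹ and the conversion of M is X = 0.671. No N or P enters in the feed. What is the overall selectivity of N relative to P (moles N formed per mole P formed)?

1.32

Exit C_M = C_{M0}(1−X) = 4.72×0.329 = 1.553 mol·L⁻¹.
A CSTR operates uniformly at the exit composition, giving r_N = 0.4292 and r_P = 0.3240 (each k·C_M^n at C_M = 1.553).
Overall selectivity = C_N/C_P = r_Nτ/(r_Pτ) = r_N/r_P = 1.32.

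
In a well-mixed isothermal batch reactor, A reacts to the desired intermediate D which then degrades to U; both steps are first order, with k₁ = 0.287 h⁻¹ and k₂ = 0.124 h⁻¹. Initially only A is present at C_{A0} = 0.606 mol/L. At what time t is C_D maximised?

5.15 h

The intermediate peaks when r₁ = r₂, i.e. k₁e^(−k₁t) = k₂e^(−k₂t), giving t_opt = ln(k₂/k₁)/(k₂−k₁).
= ln(0.124/0.287)/(0.124−0.287) = ln(0.4321)/-0.1630 = -0.8392/-0.1630 = 5.15 h.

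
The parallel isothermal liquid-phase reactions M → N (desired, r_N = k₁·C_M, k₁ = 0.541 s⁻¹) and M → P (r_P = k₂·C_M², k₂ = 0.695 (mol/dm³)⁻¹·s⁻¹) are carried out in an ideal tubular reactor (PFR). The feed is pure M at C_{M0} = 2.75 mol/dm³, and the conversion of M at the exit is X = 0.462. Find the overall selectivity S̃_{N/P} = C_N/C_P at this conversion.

C_M = C_{M0}(1−X) = 1.480 mol/dm³.
Along a PFR/batch, dC_N/dC_M = −r_N/(r_N+r_P) = −k₁/(k₁+k₂·C_M).
Integrating from C_{M0} to C_M: C_N = (0.541/0.695)·ln[(0.541+0.695·2.75)/(0.541+0.695·1.48)] = 0.7784·ln(2.452/1.569) = 0.3475 mol/dm³.
C_P = (C_{M0}−C_M)−C_N = 0.9230 mol/dm³; S̃_{N/P} = 0.3475/0.9230 = 0.376.

0.376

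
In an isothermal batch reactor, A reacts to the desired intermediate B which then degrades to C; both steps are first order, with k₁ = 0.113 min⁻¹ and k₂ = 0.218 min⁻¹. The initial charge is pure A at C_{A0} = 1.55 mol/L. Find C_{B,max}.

For a first-order series the maximum intermediate yield is C_{B,max}/C_{A0} = (k₁/k₂)^[k₂/(k₂−k₁)].
= (0.113/0.218)^(0.218/(0.218−0.113)) = (0.5183)^(2.076) = 0.2556.
C_{B,max} = 0.2556×1.55 = 0.396 mol/L.

0.396 mol/L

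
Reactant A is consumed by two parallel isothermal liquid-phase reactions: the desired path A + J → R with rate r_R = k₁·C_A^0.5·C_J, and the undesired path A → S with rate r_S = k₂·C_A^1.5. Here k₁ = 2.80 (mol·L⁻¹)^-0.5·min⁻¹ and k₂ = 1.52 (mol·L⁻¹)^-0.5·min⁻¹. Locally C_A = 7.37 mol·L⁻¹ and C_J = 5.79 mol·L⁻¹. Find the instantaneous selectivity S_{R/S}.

1.45

S_{R/S} = r_R/r_S = (k₁·C_A^0.5·C_J)/(k₂·C_A^1.5) = (k₁/k₂)·C_A⁻¹·C_J.
= (2.80×7.370^0.5×5.790) / (1.52×7.370^1.5) = 44.01/30.41 = 1.45.
The undesired path is higher order in A, so low C_A (CSTR or dilute feed) favours R.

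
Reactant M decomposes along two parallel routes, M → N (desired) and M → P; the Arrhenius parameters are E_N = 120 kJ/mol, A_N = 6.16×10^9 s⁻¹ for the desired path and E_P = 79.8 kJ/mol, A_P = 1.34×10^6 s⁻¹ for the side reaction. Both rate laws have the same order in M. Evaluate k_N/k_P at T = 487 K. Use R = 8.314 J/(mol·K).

Since both paths have the same order in M, the concentration cancels and S_{N/P} = k_N/k_P = (A_N/A_P)·exp[(E_P−E_N)/(RT)].
(E_P−E_N)/(RT) = (79.8−120)×10³/(8.314×487) = -40200/4049 = -9.929.
k_N/k_P = (6.16×10^9/1.34×10^6)·exp(-9.929) = 4597 × 4.876×10^-5 = 0.224.

0.224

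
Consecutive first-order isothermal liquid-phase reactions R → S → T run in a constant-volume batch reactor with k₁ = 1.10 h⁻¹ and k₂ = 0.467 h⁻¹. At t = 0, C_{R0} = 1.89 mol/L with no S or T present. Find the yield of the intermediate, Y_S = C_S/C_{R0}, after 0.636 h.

Solving the coupled first-order balances gives C_S(t) = [k₁/(k₂−k₁)]·C_{R0}·(e^(−k₁t) − e^(−k₂t)).
e^(−k₁t) = e^(−1.10×0.636) = e^(−0.6996) = 0.4968; e^(−k₂t) = e^(−0.2970) = 0.7430.
C_S = 1.10×1.89/(0.467−1.10) × (0.4968−0.7430) = (-3.284)×(-0.2463) = 0.8088 mol/L.
Y_S = C_S/C_{R0} = 0.8088/1.89 = 0.428.

0.428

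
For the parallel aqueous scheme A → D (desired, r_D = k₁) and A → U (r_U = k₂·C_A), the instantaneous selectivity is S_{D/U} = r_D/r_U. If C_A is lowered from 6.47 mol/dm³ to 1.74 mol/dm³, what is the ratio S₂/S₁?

3.72

S_{D/U} = (k₁/k₂)·C_A⁻¹, so S₂/S₁ = (C_{A,2}/C_{A,1})⁻¹.
= 6.47/1.74 = 3.72.
Selectivity toward D rises as C_A falls — low-concentration operation is favoured.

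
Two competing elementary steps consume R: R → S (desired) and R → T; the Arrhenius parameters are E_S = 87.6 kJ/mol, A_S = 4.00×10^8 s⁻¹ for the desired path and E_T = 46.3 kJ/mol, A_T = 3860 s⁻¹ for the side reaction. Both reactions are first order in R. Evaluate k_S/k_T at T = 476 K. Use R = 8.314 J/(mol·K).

k_S/k_T = (A_S/A_T)·exp[−(E_S−E_T)/(RT)] = (A_S/A_T)·exp[(E_T−E_S)/(RT)].
(E_T−E_S)/(RT) = (46.3−87.6)×10³/(8.314×476) = -41300/3957 = -10.44.
k_S/k_T = (4.00×10^8/3860)·exp(-10.44) = 1.036×10^5 × 2.936×10^-5 = 3.04.
Since E_S > E_T, raising the temperature improves selectivity toward S.

3.04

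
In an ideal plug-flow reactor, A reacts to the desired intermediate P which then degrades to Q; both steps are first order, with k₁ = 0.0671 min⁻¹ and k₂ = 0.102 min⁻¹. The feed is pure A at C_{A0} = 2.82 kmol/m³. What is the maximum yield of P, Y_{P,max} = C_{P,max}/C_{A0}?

For a first-order series the maximum intermediate yield is C_{P,max}/C_{A0} = (k₁/k₂)^[k₂/(k₂−k₁)].
= (0.0671/0.102)^(0.102/(0.102−0.0671)) = (0.6578)^(2.923) = 0.2941.

0.294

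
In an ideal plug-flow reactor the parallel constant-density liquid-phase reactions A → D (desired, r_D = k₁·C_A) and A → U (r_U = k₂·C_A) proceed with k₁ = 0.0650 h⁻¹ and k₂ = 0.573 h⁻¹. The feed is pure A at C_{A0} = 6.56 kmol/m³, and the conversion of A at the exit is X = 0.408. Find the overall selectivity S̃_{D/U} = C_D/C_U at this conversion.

0.113

C_A = C_{A0}(1−X) = 3.884 kmol/m³.
Both paths are first order in A, so the instantaneous fraction to D is constant: dC_D/d(−C_A) = k₁/(k₁+k₂) = 0.1019.
C_D = 0.1019·(C_{A0}−C_A) = 0.1019×2.676 = 0.273 kmol/m³.
C_U = (C_{A0}−C_A)−C_D = 2.404 kmol/m³; S̃_{D/U} = 0.2727/2.404 = 0.113.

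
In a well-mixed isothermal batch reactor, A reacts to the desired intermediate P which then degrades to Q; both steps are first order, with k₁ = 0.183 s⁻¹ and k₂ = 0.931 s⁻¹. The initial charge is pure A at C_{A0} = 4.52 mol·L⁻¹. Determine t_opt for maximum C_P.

Setting dC_P/dt = 0 gives t_opt = ln(k₂/k₁)/(k₂−k₁).
= ln(0.931/0.183)/(0.931−0.183) = ln(5.087)/0.7480 = 1.627/0.7480 = 2.17 s.

2.17 s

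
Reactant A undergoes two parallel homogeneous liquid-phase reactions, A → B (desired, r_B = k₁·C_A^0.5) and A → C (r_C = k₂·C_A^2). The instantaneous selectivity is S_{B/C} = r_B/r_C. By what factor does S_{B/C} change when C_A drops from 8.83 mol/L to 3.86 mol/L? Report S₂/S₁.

S_{B/C} = (k₁/k₂)·C_A^-1.5, so S₂/S₁ = (C_{A,2}/C_{A,1})^-1.5.
= (3.86/8.83)^(-1.5) = (0.4371)^(-1.5) = 3.46.
Selectivity toward B rises as C_A falls — low-concentration operation is favoured.

3.46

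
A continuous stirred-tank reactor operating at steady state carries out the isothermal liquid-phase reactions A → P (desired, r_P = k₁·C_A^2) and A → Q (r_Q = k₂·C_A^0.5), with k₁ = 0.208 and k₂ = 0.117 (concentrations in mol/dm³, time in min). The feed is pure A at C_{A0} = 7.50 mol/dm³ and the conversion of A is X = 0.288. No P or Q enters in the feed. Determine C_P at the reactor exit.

Exit C_A = C_{A0}(1−X) = 7.50×0.712 = 5.340 mol/dm³.
Rates in a CSTR are evaluated at the outlet concentration: r_P = 0.208×5.340^2 = 5.931, r_Q = 0.117×5.340^0.5 = 0.2704.
Fraction of consumed A going to P: r_P/(r_P+r_Q) = 0.9564.
C_P = 0.9564·C_{A0}·X = 0.9564×7.50×0.288 = 2.07 mol/dm³.

2.07 mol/dm³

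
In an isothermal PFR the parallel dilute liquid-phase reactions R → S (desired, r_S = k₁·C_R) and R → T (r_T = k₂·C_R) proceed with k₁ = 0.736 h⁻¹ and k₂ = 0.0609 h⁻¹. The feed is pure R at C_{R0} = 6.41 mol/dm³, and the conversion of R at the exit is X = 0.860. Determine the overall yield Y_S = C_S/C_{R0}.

C_R = C_{R0}(1−X) = 0.8974 mol/dm³.
Both paths are first order in R, so the instantaneous fraction to S is constant: dC_S/d(−C_R) = k₁/(k₁+k₂) = 0.9236.
C_S = 0.9236·(C_{R0}−C_R) = 0.9236×5.513 = 5.09 mol/dm³.
Y_S = C_S/C_{R0} = 5.091/6.41 = 0.794.

0.794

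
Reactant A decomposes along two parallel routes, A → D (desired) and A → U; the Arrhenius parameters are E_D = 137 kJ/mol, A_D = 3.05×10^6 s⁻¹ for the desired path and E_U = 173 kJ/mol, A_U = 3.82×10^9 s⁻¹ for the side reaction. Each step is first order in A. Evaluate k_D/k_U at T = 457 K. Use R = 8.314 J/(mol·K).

10.4

k_D/k_U = (A_D/A_U)·exp[−(E_D−E_U)/(RT)] = (A_D/A_U)·exp[(E_U−E_D)/(RT)].
(E_U−E_D)/(RT) = (173−137)×10³/(8.314×457) = 36000/3799 = 9.475.
k_D/k_U = (3.05×10^6/3.82×10^9)·exp(9.475) = 7.984×10^-4 × 13029 = 10.4.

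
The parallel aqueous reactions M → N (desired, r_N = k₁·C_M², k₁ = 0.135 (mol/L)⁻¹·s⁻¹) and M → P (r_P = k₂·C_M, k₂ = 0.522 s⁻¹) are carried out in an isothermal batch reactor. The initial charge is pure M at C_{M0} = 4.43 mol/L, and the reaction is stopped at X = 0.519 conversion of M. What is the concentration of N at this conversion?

C_M = C_{M0}(1−X) = 2.131 mol/L.
Along a PFR/batch, dC_P/dC_M = −r_P/(r_N+r_P) = −k₂/(k₂+k₁·C_M).
Integrating from C_{M0} to C_M: C_P = (0.522/0.135)·ln[(0.522+0.135·4.43)/(0.522+0.135·2.13)] = 3.867·ln(1.120/0.8097) = 1.255 mol/L.
Then C_N = (C_{M0}−C_M) − C_P = 2.299 − 1.255 = 1.044 mol/L.

1.04 mol/L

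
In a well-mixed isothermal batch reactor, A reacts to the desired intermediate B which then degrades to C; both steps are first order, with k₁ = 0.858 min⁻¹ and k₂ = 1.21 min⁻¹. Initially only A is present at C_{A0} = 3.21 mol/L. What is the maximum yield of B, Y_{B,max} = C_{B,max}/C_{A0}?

0.307

At the optimum, C_{B,max}/C_{A0} = (k₁/k₂)^[k₂/(k₂−k₁)].
= (0.858/1.21)^(1.21/(1.21−0.858)) = (0.7091)^(3.438) = 0.3068.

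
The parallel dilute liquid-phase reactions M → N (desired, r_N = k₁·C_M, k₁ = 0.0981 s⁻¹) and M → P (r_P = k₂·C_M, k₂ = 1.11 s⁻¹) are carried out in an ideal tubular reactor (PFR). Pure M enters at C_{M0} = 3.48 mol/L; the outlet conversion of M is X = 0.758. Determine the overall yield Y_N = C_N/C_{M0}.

0.0616

C_M = C_{M0}(1−X) = 0.8422 mol/L.
Both paths are first order in M, so the instantaneous fraction to N is constant: dC_N/d(−C_M) = k₁/(k₁+k₂) = 0.08120.
C_N = 0.08120·(C_{M0}−C_M) = 0.08120×2.638 = 0.214 mol/L.
Y_N = C_N/C_{M0} = 0.2142/3.48 = 0.0616.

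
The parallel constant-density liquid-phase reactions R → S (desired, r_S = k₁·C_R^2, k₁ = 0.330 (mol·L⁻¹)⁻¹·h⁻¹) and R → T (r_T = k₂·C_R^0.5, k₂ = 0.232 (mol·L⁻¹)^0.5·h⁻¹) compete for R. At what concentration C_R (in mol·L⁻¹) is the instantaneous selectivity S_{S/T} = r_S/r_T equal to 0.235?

S_{S/T} = (k₁/k₂)·C_R^1.5 ⇒ C_R = (S·k₂/k₁)^(1/1.5).
= (0.235×0.232/0.330)^(0.6667) = (0.1652)^(0.6667) = 0.301 mol·L⁻¹.

0.301 mol·L⁻¹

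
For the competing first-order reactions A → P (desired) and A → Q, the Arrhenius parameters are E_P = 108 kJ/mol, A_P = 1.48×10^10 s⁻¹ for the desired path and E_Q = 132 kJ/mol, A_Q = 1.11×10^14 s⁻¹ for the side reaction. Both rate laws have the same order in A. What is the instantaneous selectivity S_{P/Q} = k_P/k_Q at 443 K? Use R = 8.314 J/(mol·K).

0.0901

k_P/k_Q = (A_P/A_Q)·exp[−(E_P−E_Q)/(RT)] = (A_P/A_Q)·exp[(E_Q−E_P)/(RT)].
(E_Q−E_P)/(RT) = (132−108)×10³/(8.314×443) = 24000/3683 = 6.516.
k_P/k_Q = (1.48×10^10/1.11×10^14)·exp(6.516) = 1.333×10^-4 × 676.0 = 0.0901.
Since E_P < E_Q, lowering the temperature improves selectivity toward P.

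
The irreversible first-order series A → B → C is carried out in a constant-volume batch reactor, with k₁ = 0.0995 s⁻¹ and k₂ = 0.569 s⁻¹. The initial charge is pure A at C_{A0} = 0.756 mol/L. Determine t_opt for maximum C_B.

3.71 s

Setting dC_B/dt = 0 gives t_opt = ln(k₂/k₁)/(k₂−k₁).
= ln(0.569/0.0995)/(0.569−0.0995) = ln(5.719)/0.4695 = 1.744/0.4695 = 3.71 s.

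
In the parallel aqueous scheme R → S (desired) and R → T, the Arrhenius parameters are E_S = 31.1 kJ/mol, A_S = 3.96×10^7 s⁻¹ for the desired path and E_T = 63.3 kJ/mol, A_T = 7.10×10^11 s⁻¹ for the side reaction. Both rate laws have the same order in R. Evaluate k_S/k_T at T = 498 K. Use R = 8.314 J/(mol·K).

Since both paths have the same order in R, the concentration cancels and S_{S/T} = k_S/k_T = (A_S/A_T)·exp[(E_T−E_S)/(RT)].
(E_T−E_S)/(RT) = (63.3−31.1)×10³/(8.314×498) = 32200/4140 = 7.777.
k_S/k_T = (3.96×10^7/7.10×10^11)·exp(7.777) = 5.577×10^-5 × 2385 = 0.133.
Since E_S < E_T, lowering the temperature improves selectivity toward S.

0.133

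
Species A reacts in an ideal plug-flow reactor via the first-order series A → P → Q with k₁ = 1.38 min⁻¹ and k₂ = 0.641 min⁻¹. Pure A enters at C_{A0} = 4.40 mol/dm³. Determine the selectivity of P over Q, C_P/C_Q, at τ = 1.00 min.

Solving the coupled first-order balances gives C_P(τ) = [k₁/(k₂−k₁)]·C_{A0}·(e^(−k₁τ) − e^(−k₂τ)).
e^(−k₁τ) = e^(−1.38×1.00) = e^(−1.380) = 0.2516; e^(−k₂τ) = e^(−0.6410) = 0.5268.
C_P = 1.38×4.40/(0.641−1.38) × (0.2516−0.5268) = (-8.217)×(-0.2752) = 2.261 mol/dm³.
C_A = C_{A0}e^(−k₁τ) = 1.107 mol/dm³, so C_Q = C_{A0}−C_A−C_P = 1.032 mol/dm³; C_P/C_Q = 2.19.

2.19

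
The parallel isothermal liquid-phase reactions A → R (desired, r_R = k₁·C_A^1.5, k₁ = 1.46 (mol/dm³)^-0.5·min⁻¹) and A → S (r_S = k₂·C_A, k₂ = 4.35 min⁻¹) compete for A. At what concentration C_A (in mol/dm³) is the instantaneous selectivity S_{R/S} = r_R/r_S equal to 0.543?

2.62 mol/dm³

S_{R/S} = (k₁/k₂)·C_A^0.5 ⇒ C_A = (S·k₂/k₁)^(2).
= (0.543×4.35/1.46)^(2) = (1.618)^(2) = 2.62 mol/dm³.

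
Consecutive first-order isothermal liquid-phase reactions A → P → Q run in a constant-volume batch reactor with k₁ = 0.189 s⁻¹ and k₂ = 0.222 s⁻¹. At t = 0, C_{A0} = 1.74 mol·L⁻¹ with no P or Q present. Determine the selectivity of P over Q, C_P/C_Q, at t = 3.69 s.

1.87

For first-order series with pure A initially, C_P(t) = k₁C_{A0}/(k₂−k₁)·(e^(−k₁t) − e^(−k₂t)).
e^(−k₁t) = e^(−0.189×3.69) = e^(−0.6974) = 0.4979; e^(−k₂t) = e^(−0.8192) = 0.4408.
C_P = 0.189×1.74/(0.222−0.189) × (0.4979−0.4408) = 9.965×0.05708 = 0.5688 mol·L⁻¹.
C_A = C_{A0}e^(−k₁t) = 0.8663 mol·L⁻¹, so C_Q = C_{A0}−C_A−C_P = 0.3049 mol·L⁻¹; C_P/C_Q = 1.87.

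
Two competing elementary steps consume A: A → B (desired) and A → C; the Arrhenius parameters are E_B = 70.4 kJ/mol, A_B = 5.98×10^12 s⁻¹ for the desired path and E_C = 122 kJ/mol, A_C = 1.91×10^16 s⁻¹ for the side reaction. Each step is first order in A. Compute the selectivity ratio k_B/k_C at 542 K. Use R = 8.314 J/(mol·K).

Since both paths have the same order in A, the concentration cancels and S_{B/C} = k_B/k_C = (A_B/A_C)·exp[(E_C−E_B)/(RT)].
(E_C−E_B)/(RT) = (122−70.4)×10³/(8.314×542) = 51600/4506 = 11.45.
k_B/k_C = (5.98×10^12/1.91×10^16)·exp(11.45) = 3.131×10^-4 × 93988 = 29.4.

29.4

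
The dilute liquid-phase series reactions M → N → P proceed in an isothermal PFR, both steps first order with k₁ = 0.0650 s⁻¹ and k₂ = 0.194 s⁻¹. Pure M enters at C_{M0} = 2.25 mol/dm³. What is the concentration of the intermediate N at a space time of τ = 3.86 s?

The intermediate concentration in a first-order A→B→C sequence is C_N = k₁C_{M0}(e^(−k₁τ) − e^(−k₂τ))/(k₂−k₁).
e^(−k₁τ) = e^(−0.0650×3.86) = e^(−0.2509) = 0.7781; e^(−k₂τ) = e^(−0.7488) = 0.4729.
C_N = 0.0650×2.25/(0.194−0.0650) × (0.7781−0.4729) = 1.134×0.3052 = 0.3460 mol/dm³.

0.346 mol/dm³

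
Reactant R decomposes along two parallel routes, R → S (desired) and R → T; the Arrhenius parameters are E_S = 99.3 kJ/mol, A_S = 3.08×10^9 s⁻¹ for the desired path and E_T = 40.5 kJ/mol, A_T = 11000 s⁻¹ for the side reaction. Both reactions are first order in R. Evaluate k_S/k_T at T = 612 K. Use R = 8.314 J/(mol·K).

Since both paths have the same order in R, the concentration cancels and S_{S/T} = k_S/k_T = (A_S/A_T)·exp[(E_T−E_S)/(RT)].
(E_T−E_S)/(RT) = (40.5−99.3)×10³/(8.314×612) = -58800/5088 = -11.56.
k_S/k_T = (3.08×10^9/11000)·exp(-11.56) = 2.800×10^5 × 9.576×10^-6 = 2.68.
Since E_S > E_T, raising the temperature improves selectivity toward S.

2.68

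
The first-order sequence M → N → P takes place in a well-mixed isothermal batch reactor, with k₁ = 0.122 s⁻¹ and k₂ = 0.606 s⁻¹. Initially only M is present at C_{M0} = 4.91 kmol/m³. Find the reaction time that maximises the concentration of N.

The intermediate peaks when r₁ = r₂, i.e. k₁e^(−k₁t) = k₂e^(−k₂t), giving t_opt = ln(k₂/k₁)/(k₂−k₁).
= ln(0.606/0.122)/(0.606−0.122) = ln(4.967)/0.4840 = 1.603/0.4840 = 3.31 s.

3.31 s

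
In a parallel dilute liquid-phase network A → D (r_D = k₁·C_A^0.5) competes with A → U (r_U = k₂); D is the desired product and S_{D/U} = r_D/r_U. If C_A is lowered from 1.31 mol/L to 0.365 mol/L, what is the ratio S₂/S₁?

0.528

S_{D/U} = (k₁/k₂)·C_A^0.5, so S₂/S₁ = (C_{A,2}/C_{A,1})^0.5.
= (0.365/1.31)^0.5 = (0.2786)^0.5 = 0.528.
Selectivity toward D falls as C_A falls — high-concentration operation is favoured.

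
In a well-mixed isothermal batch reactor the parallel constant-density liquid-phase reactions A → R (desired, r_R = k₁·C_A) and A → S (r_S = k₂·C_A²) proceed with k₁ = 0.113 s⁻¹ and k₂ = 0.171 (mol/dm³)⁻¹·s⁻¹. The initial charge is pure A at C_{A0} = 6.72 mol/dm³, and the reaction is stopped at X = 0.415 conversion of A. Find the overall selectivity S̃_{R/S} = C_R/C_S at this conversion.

C_A = C_{A0}(1−X) = 3.931 mol/dm³.
Along a PFR/batch, dC_R/dC_A = −r_R/(r_R+r_S) = −k₁/(k₁+k₂·C_A).
Integrating from C_{A0} to C_A: C_R = (0.113/0.171)·ln[(0.113+0.171·6.72)/(0.113+0.171·3.93)] = 0.6608·ln(1.262/0.7852) = 0.3136 mol/dm³.
C_S = (C_{A0}−C_A)−C_R = 2.475 mol/dm³; S̃_{R/S} = 0.3136/2.475 = 0.127.

0.127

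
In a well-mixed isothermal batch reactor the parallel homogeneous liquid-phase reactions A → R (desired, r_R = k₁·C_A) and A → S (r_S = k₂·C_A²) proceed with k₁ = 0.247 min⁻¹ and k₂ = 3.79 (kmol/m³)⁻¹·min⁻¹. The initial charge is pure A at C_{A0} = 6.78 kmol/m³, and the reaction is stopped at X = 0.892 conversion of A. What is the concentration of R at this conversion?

0.140 kmol/m³

C_A = C_{A0}(1−X) = 0.7322 kmol/m³.
Along a PFR/batch, dC_R/dC_A = −r_R/(r_R+r_S) = −k₁/(k₁+k₂·C_A).
Integrating from C_{A0} to C_A: C_R = (0.247/3.79)·ln[(0.247+3.79·6.78)/(0.247+3.79·0.732)] = 0.06517·ln(25.94/3.022) = 0.1401 kmol/m³.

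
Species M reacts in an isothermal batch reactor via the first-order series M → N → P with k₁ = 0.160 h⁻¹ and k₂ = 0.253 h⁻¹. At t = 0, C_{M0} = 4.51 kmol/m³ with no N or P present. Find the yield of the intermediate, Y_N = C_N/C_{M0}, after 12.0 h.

0.170

The intermediate concentration in a first-order A→B→C sequence is C_N = k₁C_{M0}(e^(−k₁t) − e^(−k₂t))/(k₂−k₁).
e^(−k₁t) = e^(−0.160×12.0) = e^(−1.920) = 0.1466; e^(−k₂t) = e^(−3.036) = 0.04803.
C_N = 0.160×4.51/(0.253−0.160) × (0.1466−0.04803) = 7.759×0.09858 = 0.7649 kmol/m³.
Y_N = C_N/C_{M0} = 0.7649/4.51 = 0.170.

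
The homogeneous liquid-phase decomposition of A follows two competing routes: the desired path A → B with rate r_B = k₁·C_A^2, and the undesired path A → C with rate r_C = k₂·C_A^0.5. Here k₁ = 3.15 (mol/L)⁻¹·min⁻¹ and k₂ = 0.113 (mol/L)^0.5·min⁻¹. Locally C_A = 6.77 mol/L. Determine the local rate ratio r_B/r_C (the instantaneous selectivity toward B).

S_{B/C} = r_B/r_C = (k₁·C_A^2)/(k₂·C_A^0.5) = (k₁/k₂)·C_A^1.5.
= (3.15×6.770^2) / (0.113×6.770^0.5) = 144.4/0.2940 = 491.

491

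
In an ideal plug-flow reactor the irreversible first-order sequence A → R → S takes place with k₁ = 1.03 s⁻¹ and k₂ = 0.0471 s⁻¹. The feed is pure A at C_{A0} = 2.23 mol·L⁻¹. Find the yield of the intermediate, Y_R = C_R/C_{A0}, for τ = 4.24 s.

0.845

The intermediate concentration in a first-order A→B→C sequence is C_R = k₁C_{A0}(e^(−k₁τ) − e^(−k₂τ))/(k₂−k₁).
e^(−k₁τ) = e^(−1.03×4.24) = e^(−4.367) = 0.01269; e^(−k₂τ) = e^(−0.1997) = 0.8190.
C_R = 1.03×2.23/(0.0471−1.03) × (0.01269−0.8190) = (-2.337)×(-0.8063) = 1.884 mol·L⁻¹.
Y_R = C_R/C_{A0} = 1.884/2.23 = 0.845.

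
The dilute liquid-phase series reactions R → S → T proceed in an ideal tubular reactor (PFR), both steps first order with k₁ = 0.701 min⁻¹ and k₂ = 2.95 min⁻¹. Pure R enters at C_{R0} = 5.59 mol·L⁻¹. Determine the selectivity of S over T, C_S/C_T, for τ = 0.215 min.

2.77

Solving the coupled first-order balances gives C_S(τ) = [k₁/(k₂−k₁)]·C_{R0}·(e^(−k₁τ) − e^(−k₂τ)).
e^(−k₁τ) = e^(−0.701×0.215) = e^(−0.1507) = 0.8601; e^(−k₂τ) = e^(−0.6342) = 0.5303.
C_S = 0.701×5.59/(2.95−0.701) × (0.8601−0.5303) = 1.742×0.3298 = 0.5746 mol·L⁻¹.
C_R = C_{R0}e^(−k₁τ) = 4.808 mol·L⁻¹, so C_T = C_{R0}−C_R−C_S = 0.2075 mol·L⁻¹; C_S/C_T = 2.77.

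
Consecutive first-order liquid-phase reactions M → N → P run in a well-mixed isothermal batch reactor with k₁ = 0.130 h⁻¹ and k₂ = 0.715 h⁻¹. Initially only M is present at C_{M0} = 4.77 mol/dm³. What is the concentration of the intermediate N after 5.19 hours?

0.514 mol/dm³

Solving the coupled first-order balances gives C_N(t) = [k₁/(k₂−k₁)]·C_{M0}·(e^(−k₁t) − e^(−k₂t)).
e^(−k₁t) = e^(−0.130×5.19) = e^(−0.6747) = 0.5093; e^(−k₂t) = e^(−3.711) = 0.02446.
C_N = 0.130×4.77/(0.715−0.130) × (0.5093−0.02446) = 1.060×0.4849 = 0.5139 mol/dm³.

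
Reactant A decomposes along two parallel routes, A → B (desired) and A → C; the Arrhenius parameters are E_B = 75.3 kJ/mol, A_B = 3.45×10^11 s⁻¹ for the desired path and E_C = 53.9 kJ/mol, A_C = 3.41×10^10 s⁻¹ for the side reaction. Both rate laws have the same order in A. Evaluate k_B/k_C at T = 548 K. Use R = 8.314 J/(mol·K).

With equal orders, S_{B/C} = k_B/k_C = (A_B/A_C)·exp[(E_C−E_B)/(RT)].
(E_C−E_B)/(RT) = (53.9−75.3)×10³/(8.314×548) = -21400/4556 = -4.697.
k_B/k_C = (3.45×10^11/3.41×10^10)·exp(-4.697) = 10.12 × 0.009122 = 0.0923.

0.0923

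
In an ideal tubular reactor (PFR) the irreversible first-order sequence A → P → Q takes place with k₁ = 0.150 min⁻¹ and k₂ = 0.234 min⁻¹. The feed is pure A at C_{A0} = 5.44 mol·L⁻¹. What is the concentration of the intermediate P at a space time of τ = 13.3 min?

0.889 mol·L⁻¹

For first-order series with pure A initially, C_P(τ) = k₁C_{A0}/(k₂−k₁)·(e^(−k₁τ) − e^(−k₂τ)).
e^(−k₁τ) = e^(−0.150×13.3) = e^(−1.995) = 0.1360; e^(−k₂τ) = e^(−3.112) = 0.04450.
C_P = 0.150×5.44/(0.234−0.150) × (0.1360−0.04450) = 9.714×0.09151 = 0.8890 mol·L⁻¹.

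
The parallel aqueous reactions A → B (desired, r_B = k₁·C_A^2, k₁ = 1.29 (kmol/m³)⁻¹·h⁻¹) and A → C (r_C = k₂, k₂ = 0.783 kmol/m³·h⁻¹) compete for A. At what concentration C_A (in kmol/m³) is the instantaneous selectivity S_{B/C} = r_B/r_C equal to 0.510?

S_{B/C} = (k₁/k₂)·C_A^2 ⇒ C_A = (S·k₂/k₁)^(0.5).
= (0.510×0.783/1.29)^(0.5) = (0.3096)^(0.5) = 0.556 kmol/m³.

0.556 kmol/m³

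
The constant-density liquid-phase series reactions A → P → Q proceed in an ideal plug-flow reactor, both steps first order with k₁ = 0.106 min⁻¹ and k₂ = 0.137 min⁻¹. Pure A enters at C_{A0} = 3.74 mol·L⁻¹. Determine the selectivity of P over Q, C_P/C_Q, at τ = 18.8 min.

0.313

Solving the coupled first-order balances gives C_P(τ) = [k₁/(k₂−k₁)]·C_{A0}·(e^(−k₁τ) − e^(−k₂τ)).
e^(−k₁τ) = e^(−0.106×18.8) = e^(−1.993) = 0.1363; e^(−k₂τ) = e^(−2.576) = 0.07611.
C_P = 0.106×3.74/(0.137−0.106) × (0.1363−0.07611) = 12.79×0.06021 = 0.7699 mol·L⁻¹.
C_A = C_{A0}e^(−k₁τ) = 0.5098 mol·L⁻¹, so C_Q = C_{A0}−C_A−C_P = 2.460 mol·L⁻¹; C_P/C_Q = 0.313.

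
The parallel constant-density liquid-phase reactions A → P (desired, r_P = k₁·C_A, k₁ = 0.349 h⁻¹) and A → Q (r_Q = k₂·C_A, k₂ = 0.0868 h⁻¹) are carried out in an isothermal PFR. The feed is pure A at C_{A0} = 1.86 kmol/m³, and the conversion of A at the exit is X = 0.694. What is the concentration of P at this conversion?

C_A = C_{A0}(1−X) = 0.5692 kmol/m³.
Both paths are first order in A, so the instantaneous fraction to P is constant: dC_P/d(−C_A) = k₁/(k₁+k₂) = 0.8008.
C_P = 0.8008·(C_{A0}−C_A) = 0.8008×1.291 = 1.03 kmol/m³.

1.03 kmol/m³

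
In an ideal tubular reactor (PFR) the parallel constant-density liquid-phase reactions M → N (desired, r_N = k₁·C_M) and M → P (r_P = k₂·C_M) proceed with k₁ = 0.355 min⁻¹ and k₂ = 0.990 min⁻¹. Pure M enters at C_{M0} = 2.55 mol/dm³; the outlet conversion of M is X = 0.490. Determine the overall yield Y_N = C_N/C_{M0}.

C_M = C_{M0}(1−X) = 1.300 mol/dm³.
Both paths are first order in M, so the instantaneous fraction to N is constant: dC_N/d(−C_M) = k₁/(k₁+k₂) = 0.2639.
C_N = 0.2639·(C_{M0}−C_M) = 0.2639×1.249 = 0.330 mol/dm³.
Y_N = C_N/C_{M0} = 0.3298/2.55 = 0.129.

0.129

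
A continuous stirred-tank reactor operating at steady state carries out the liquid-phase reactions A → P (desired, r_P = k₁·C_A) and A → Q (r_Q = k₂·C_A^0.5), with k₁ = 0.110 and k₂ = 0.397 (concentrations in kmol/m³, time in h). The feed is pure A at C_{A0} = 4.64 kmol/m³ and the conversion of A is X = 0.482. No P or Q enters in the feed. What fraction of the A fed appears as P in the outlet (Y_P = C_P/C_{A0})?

Exit C_A = C_{A0}(1−X) = 4.64×0.518 = 2.404 kmol/m³.
A CSTR operates uniformly at the exit composition, giving r_P = 0.2644 and r_Q = 0.6155 (each k·C_A^n at C_A = 2.404).
Fraction of consumed A going to P: r_P/(r_P+r_Q) = 0.3005.
C_P = 0.3005·C_{A0}·X = 0.3005×4.64×0.482 = 0.672 kmol/m³; Y_P = C_P/C_{A0} = 0.145.

0.145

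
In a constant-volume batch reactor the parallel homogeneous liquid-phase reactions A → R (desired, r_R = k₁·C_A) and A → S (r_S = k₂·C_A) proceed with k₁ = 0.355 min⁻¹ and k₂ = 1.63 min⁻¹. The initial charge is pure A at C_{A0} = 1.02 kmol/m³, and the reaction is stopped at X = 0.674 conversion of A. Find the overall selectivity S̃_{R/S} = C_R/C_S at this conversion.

0.218

C_A = C_{A0}(1−X) = 0.3325 kmol/m³.
Both paths are first order in A, so the instantaneous fraction to R is constant: dC_R/d(−C_A) = k₁/(k₁+k₂) = 0.1788.
C_R = 0.1788·(C_{A0}−C_A) = 0.1788×0.6875 = 0.123 kmol/m³.
C_S = (C_{A0}−C_A)−C_R = 0.5645 kmol/m³; S̃_{R/S} = 0.1229/0.5645 = 0.218.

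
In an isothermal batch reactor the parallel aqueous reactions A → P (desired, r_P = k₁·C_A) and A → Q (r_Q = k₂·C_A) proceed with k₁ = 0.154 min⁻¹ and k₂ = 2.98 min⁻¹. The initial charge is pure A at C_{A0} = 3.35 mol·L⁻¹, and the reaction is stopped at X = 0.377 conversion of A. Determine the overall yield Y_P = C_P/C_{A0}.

0.0185

C_A = C_{A0}(1−X) = 2.087 mol·L⁻¹.
Both paths are first order in A, so the instantaneous fraction to P is constant: dC_P/d(−C_A) = k₁/(k₁+k₂) = 0.04914.
C_P = 0.04914·(C_{A0}−C_A) = 0.04914×1.263 = 0.0621 mol·L⁻¹.
Y_P = C_P/C_{A0} = 0.06206/3.35 = 0.0185.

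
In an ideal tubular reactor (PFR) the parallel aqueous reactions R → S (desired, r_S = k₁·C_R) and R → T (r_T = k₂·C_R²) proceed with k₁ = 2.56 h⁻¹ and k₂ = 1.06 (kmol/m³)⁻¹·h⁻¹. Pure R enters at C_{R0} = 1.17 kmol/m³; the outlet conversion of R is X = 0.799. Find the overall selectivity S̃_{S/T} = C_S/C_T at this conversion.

3.56

C_R = C_{R0}(1−X) = 0.2352 kmol/m³.
Along a PFR/batch, dC_S/dC_R = −r_S/(r_S+r_T) = −k₁/(k₁+k₂·C_R).
Integrating from C_{R0} to C_R: C_S = (2.56/1.06)·ln[(2.56+1.06·1.17)/(2.56+1.06·0.235)] = 2.415·ln(3.800/2.809) = 0.7297 kmol/m³.
C_T = (C_{R0}−C_R)−C_S = 0.2052 kmol/m³; S̃_{S/T} = 0.7297/0.2052 = 3.56.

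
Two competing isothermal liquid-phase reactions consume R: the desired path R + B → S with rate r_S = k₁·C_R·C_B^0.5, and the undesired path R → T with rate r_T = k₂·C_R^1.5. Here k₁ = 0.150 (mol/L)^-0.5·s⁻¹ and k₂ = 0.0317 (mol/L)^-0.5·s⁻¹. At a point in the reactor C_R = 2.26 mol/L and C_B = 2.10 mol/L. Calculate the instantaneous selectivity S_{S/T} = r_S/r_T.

S_{S/T} = r_S/r_T = (k₁·C_R·C_B^0.5)/(k₂·C_R^1.5) = (k₁/k₂)·C_R^-0.5·C_B^0.5.
= (0.150×2.260×2.100^0.5) / (0.0317×2.260^1.5) = 0.4913/0.1077 = 4.56.
The undesired path is higher order in R, so low C_R (CSTR or dilute feed) favours S.

4.56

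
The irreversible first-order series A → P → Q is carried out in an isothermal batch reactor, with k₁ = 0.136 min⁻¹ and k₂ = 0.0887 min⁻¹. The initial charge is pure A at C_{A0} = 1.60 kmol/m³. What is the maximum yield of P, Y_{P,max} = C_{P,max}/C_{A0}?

At the optimum, C_{P,max}/C_{A0} = (k₁/k₂)^[k₂/(k₂−k₁)].
= (0.136/0.0887)^(0.0887/(0.0887−0.136)) = (1.533)^(-1.875) = 0.4487.

0.449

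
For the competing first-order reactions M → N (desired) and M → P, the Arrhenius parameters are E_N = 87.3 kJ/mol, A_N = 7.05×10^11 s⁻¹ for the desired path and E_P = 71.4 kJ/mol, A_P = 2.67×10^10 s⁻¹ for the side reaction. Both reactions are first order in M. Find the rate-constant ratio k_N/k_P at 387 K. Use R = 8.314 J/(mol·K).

0.189

With equal orders, S_{N/P} = k_N/k_P = (A_N/A_P)·exp[(E_P−E_N)/(RT)].
(E_P−E_N)/(RT) = (71.4−87.3)×10³/(8.314×387) = -15900/3218 = -4.942.
k_N/k_P = (7.05×10^11/2.67×10^10)·exp(-4.942) = 26.40 × 0.007142 = 0.189.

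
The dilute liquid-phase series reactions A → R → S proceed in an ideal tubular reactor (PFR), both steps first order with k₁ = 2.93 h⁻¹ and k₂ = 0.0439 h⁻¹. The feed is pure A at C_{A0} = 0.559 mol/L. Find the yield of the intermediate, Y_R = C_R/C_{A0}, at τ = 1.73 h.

Solving the coupled first-order balances gives C_R(τ) = [k₁/(k₂−k₁)]·C_{A0}·(e^(−k₁τ) − e^(−k₂τ)).
e^(−k₁τ) = e^(−2.93×1.73) = e^(−5.069) = 0.006289; e^(−k₂τ) = e^(−0.07595) = 0.9269.
C_R = 2.93×0.559/(0.0439−2.93) × (0.006289−0.9269) = (-0.5675)×(-0.9206) = 0.5224 mol/L.
Y_R = C_R/C_{A0} = 0.5224/0.559 = 0.935.

0.935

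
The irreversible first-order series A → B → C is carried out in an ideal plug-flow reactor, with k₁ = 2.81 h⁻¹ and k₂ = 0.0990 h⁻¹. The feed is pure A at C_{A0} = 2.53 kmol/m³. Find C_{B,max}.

At the optimum, C_{B,max}/C_{A0} = (k₁/k₂)^[k₂/(k₂−k₁)].
= (2.81/0.0990)^(0.0990/(0.0990−2.81)) = (28.38)^(-0.03652) = 0.8850.
C_{B,max} = 0.8850×2.53 = 2.24 kmol/m³.

2.24 kmol/m³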